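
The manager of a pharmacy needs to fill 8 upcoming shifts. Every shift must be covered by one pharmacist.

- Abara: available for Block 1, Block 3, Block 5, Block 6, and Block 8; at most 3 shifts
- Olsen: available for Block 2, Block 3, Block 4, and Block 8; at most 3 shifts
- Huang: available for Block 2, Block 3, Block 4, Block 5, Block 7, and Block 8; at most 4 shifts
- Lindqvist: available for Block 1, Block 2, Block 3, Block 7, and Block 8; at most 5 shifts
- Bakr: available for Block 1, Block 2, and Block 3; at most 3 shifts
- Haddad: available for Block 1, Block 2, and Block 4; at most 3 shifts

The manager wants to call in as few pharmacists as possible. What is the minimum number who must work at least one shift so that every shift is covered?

3

8 slots to fill and no one can take more than 5, so at least ⌈8/5⌉ = 2 pharmacists are needed.
No set of 2 pharmacists can cover every shift (each such set leaves at least one shift with no one available or exceeds a cap).
Abara, Olsen, and Huang alone can cover everything: Block 1→Abara, Block 2→Olsen, Block 3→Olsen, Block 4→Olsen, Block 5→Abara, Block 6→Abara, Block 7→Huang, Block 8→Huang.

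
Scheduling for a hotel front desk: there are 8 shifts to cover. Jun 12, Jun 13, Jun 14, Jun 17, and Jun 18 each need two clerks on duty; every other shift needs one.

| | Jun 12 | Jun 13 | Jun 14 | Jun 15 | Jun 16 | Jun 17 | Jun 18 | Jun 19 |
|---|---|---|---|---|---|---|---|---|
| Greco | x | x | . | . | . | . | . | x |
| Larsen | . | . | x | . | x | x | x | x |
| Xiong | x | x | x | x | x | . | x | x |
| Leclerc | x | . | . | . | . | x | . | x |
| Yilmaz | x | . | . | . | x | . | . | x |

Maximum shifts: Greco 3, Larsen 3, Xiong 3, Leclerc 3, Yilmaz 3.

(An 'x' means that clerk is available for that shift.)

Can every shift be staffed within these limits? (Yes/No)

No

Total capacity is 15 and 13 slots are needed, so capacity alone doesn't rule it out.
Shifts {Jun 13, Jun 14, Jun 15, Jun 18} need 7 worker-slots in total, but the clerks available for any of those shifts (Greco, Larsen, and Xiong) can supply at most 6 among them. So no valid schedule exists.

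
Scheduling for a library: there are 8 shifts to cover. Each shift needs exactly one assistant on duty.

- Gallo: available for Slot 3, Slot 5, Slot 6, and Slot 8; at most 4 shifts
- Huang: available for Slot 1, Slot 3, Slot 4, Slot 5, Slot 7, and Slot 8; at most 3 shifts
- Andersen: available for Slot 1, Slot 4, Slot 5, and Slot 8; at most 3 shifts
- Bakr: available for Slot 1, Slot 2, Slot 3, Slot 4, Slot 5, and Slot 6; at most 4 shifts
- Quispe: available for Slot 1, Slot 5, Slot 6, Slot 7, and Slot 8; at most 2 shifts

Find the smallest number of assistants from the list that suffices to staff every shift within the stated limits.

3

8 slots to fill and no one can take more than 4, so at least ⌈8/4⌉ = 2 assistants are needed.
No set of 2 assistants can cover every shift (each such set leaves at least one shift with no one available or exceeds a cap).
Gallo, Huang, and Bakr alone can cover everything: Slot 1→Huang, Slot 2→Bakr, Slot 3→Gallo, Slot 4→Huang, Slot 5→Gallo, Slot 6→Gallo, Slot 7→Huang, Slot 8→Gallo.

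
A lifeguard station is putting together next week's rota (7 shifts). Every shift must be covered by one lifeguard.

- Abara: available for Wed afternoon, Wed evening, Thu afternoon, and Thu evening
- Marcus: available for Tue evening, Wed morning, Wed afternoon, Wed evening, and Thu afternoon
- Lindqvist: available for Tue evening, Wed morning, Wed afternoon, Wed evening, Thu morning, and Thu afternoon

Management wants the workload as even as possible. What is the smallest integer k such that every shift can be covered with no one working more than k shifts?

With 3 lifeguards and 7 worker-slots to fill, someone must work at least ⌈7/3⌉ = 3 shifts, so k ≥ 3.
k = 3 works: Tue evening→Marcus, Wed morning→Marcus, Wed afternoon→Abara, Wed evening→Abara, Thu morning→Lindqvist, Thu afternoon→Marcus, Thu evening→Abara.
Loads: Abara 3, Marcus 3, Lindqvist 1 — all ≤ 3.

3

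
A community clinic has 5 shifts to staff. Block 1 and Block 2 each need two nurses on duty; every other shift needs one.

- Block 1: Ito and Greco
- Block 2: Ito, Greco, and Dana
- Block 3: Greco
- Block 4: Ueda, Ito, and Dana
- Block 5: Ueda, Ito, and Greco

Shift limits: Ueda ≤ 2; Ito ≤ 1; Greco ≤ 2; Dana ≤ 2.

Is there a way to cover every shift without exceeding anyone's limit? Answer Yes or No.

Total capacity is 7 and 7 slots are needed, so capacity alone doesn't rule it out.
Shifts {Block 1, Block 2, Block 3} need 5 worker-slots in total, but the nurses available for any of those shifts (Ito, Greco, and Dana) can supply at most 4 among them. So no valid schedule exists.

No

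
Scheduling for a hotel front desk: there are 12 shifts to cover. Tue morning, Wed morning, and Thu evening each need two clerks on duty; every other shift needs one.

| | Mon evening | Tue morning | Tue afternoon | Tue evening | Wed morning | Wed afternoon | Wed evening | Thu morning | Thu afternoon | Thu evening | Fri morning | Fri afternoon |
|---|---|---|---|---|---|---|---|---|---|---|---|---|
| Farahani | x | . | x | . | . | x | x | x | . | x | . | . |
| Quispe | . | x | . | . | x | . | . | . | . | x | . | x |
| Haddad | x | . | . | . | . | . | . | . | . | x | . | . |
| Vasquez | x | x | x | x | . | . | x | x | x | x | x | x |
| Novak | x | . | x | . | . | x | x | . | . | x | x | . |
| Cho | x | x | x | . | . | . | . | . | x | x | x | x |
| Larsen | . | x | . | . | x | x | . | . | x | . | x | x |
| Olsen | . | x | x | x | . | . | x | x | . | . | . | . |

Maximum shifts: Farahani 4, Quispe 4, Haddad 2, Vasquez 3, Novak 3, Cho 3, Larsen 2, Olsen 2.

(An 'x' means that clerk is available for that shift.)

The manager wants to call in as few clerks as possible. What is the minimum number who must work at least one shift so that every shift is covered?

15 slots to fill and no one can take more than 4, so at least ⌈15/4⌉ = 4 clerks are needed.
Any 4 clerks together have capacity at most 4+4+3+3 = 14 < 15 slots, so 4 can never suffice.
Farahani, Quispe, Haddad, Vasquez, and Larsen alone can cover everything: Mon evening→Haddad, Tue morning→Quispe+Larsen, Tue afternoon→Farahani, Tue evening→Vasquez, Wed morning→Quispe+Larsen, Wed afternoon→Farahani, Wed evening→Farahani, Thu morning→Farahani, Thu afternoon→Vasquez, Thu evening→Quispe+Haddad, Fri morning→Vasquez, Fri afternoon→Quispe.

5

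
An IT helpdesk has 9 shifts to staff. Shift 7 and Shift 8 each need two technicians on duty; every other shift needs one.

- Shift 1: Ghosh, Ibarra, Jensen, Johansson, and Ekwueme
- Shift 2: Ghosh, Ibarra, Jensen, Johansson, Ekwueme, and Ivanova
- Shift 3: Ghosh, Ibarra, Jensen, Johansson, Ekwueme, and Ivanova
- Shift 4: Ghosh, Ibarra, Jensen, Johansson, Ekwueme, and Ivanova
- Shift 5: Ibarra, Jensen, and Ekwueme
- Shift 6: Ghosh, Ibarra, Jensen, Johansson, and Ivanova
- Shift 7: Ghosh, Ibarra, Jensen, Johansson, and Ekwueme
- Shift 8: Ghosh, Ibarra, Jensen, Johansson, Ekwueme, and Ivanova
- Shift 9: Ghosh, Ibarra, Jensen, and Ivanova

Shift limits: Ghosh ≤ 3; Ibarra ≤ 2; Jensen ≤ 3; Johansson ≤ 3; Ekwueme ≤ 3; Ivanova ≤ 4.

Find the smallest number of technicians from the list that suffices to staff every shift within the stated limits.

11 slots to fill and no one can take more than 4, so at least ⌈11/4⌉ = 3 technicians are needed.
Any 3 technicians together have capacity at most 4+3+3 = 10 < 11 slots, so 3 can never suffice.
Ghosh, Ibarra, Jensen, and Johansson alone can cover everything: Shift 1→Ghosh, Shift 2→Ghosh, Shift 3→Ibarra, Shift 4→Jensen, Shift 5→Ibarra, Shift 6→Johansson, Shift 7→Jensen+Johansson, Shift 8→Jensen+Johansson, Shift 9→Ghosh.

4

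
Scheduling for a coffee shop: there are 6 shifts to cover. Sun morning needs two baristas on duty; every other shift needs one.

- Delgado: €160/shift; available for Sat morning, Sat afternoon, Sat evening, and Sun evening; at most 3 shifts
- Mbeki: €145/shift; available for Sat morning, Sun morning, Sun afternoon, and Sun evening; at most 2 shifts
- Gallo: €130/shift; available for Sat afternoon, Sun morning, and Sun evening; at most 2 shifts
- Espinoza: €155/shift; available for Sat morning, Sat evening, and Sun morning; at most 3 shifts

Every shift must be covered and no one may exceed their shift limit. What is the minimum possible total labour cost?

€1015

Sun afternoon can only be covered by Mbeki, so that assignment is forced.
Picking the cheapest available barista for each shift independently would cost €980, but that ignores the shift limits.
An optimal schedule: Sat morning→Espinoza, Sat afternoon→Gallo, Sat evening→Espinoza, Sun morning→Gallo+Espinoza, Sun afternoon→Mbeki, Sun evening→Mbeki.
Total: 155 + 130 + 155 + 130 + 155 + 145 + 145 = €1015.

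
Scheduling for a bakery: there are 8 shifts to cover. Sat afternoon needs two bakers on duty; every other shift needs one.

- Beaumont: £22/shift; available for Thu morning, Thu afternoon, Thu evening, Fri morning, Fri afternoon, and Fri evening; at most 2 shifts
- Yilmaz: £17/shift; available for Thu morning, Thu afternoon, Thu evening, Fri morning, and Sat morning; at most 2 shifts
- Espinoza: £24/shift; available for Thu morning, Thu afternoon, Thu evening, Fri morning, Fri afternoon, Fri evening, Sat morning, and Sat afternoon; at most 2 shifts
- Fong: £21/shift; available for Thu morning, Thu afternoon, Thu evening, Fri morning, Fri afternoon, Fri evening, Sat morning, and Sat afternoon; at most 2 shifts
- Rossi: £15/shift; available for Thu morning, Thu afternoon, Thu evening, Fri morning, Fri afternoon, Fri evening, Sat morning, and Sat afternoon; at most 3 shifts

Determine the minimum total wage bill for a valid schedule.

Picking the cheapest available baker for each shift independently would cost £141, but that ignores the shift limits.
An optimal schedule: Thu morning→Yilmaz, Thu afternoon→Fong, Thu evening→Beaumont, Fri morning→Beaumont, Fri afternoon→Rossi, Fri evening→Rossi, Sat morning→Yilmaz, Sat afternoon→Rossi+Fong.
Total: 17 + 21 + 22 + 22 + 15 + 15 + 17 + 15 + 21 = £165.

£165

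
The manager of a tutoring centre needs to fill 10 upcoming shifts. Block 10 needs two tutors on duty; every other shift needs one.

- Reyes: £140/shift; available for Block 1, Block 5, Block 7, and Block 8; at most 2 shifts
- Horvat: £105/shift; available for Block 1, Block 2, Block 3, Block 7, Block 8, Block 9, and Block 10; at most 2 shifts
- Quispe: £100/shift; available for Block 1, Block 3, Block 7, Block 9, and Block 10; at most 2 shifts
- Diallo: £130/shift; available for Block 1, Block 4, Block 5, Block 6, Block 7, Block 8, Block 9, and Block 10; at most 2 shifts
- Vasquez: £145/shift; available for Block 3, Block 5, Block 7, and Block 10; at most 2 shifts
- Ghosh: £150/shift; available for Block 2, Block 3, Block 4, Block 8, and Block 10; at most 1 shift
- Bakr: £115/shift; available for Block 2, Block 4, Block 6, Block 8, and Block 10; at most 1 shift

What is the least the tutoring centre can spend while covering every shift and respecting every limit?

£1355

Picking the cheapest available tutor for each shift independently would cost £1175, but that ignores the shift limits.
An optimal schedule: Block 1→Quispe, Block 2→Horvat, Block 3→Vasquez, Block 4→Diallo, Block 5→Diallo, Block 6→Bakr, Block 7→Reyes, Block 8→Reyes, Block 9→Quispe, Block 10→Horvat+Vasquez.
Total: 100 + 105 + 145 + 130 + 130 + 115 + 140 + 140 + 100 + 105 + 145 = £1355.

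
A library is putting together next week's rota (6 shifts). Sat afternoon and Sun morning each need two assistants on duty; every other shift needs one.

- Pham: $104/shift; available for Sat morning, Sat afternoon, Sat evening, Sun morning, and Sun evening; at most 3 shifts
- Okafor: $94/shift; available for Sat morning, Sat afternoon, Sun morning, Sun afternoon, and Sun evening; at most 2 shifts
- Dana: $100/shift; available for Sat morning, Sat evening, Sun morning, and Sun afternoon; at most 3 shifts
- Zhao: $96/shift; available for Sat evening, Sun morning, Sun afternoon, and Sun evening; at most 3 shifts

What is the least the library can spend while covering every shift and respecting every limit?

Sat afternoon can only be covered by Pham and Okafor, so that assignment is forced.
Picking the cheapest available assistant for each shift independently would cost $766, but that ignores the shift limits.
An optimal schedule: Sat morning→Okafor, Sat afternoon→Okafor+Pham, Sat evening→Zhao, Sun morning→Zhao+Dana, Sun afternoon→Dana, Sun evening→Zhao.
Total: 94 + 94 + 104 + 96 + 96 + 100 + 100 + 96 = $780.

$780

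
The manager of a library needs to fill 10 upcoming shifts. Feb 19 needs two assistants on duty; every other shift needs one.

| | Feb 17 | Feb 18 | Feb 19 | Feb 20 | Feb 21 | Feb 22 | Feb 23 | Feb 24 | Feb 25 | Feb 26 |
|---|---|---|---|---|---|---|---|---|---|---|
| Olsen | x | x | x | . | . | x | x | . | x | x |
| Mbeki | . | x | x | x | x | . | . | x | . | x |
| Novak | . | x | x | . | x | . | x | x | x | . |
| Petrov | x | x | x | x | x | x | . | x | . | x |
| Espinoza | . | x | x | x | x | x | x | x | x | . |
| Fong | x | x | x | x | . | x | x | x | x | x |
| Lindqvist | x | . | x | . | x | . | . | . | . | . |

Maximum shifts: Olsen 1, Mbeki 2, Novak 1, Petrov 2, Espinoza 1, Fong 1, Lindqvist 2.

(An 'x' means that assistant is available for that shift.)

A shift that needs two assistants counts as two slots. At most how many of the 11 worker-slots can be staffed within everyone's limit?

Total capacity across all assistants is 1+2+1+2+1+1+2 = 10, and 11 slots are needed, so at most 10 can be filled.
An assignment achieving 10: Feb 17→Olsen, Feb 18→Fong, Feb 19→Lindqvist, Feb 20→Mbeki, Feb 21→Lindqvist, Feb 22→Petrov, Feb 23→Novak, Feb 24→Petrov, Feb 25→Espinoza, Feb 26→Mbeki.
Loads: Olsen 1/1, Mbeki 2/2, Novak 1/1, Petrov 2/2, Espinoza 1/1, Fong 1/1, Lindqvist 2/2.

10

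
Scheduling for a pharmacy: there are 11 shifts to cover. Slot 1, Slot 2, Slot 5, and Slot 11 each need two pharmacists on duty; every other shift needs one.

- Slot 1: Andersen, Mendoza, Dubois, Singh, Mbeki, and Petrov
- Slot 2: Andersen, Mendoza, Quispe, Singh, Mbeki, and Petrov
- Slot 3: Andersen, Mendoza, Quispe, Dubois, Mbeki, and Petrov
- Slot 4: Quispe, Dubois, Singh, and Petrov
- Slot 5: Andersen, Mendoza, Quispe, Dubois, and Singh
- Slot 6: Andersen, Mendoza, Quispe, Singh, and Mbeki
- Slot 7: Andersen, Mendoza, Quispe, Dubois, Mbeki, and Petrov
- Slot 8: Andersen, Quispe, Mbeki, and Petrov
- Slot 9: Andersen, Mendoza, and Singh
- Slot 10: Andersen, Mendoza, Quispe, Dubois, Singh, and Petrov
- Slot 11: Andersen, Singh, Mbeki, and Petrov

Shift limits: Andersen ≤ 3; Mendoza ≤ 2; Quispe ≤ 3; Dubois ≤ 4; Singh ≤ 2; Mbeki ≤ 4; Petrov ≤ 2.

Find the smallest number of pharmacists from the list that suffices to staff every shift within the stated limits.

15 slots to fill and no one can take more than 4, so at least ⌈15/4⌉ = 4 pharmacists are needed.
Any 4 pharmacists together have capacity at most 4+4+3+3 = 14 < 15 slots, so 4 can never suffice.
Andersen, Mendoza, Quispe, Dubois, and Mbeki alone can cover everything: Slot 1→Dubois+Mbeki, Slot 2→Quispe+Mbeki, Slot 3→Dubois, Slot 4→Quispe, Slot 5→Quispe+Dubois, Slot 6→Mendoza, Slot 7→Dubois, Slot 8→Andersen, Slot 9→Andersen, Slot 10→Mendoza, Slot 11→Andersen+Mbeki.

5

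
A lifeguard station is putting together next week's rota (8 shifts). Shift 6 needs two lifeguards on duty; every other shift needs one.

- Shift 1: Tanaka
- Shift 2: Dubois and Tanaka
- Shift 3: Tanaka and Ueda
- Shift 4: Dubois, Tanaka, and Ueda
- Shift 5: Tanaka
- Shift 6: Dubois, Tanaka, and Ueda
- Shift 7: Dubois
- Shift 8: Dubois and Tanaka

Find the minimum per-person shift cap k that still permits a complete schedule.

3

With 3 lifeguards and 9 worker-slots to fill, someone must work at least ⌈9/3⌉ = 3 shifts, so k ≥ 3.
k = 3 works: Shift 1→Tanaka, Shift 2→Dubois, Shift 3→Ueda, Shift 4→Ueda, Shift 5→Tanaka, Shift 6→Tanaka+Ueda, Shift 7→Dubois, Shift 8→Dubois.
Loads: Dubois 3, Tanaka 3, Ueda 3 — all ≤ 3.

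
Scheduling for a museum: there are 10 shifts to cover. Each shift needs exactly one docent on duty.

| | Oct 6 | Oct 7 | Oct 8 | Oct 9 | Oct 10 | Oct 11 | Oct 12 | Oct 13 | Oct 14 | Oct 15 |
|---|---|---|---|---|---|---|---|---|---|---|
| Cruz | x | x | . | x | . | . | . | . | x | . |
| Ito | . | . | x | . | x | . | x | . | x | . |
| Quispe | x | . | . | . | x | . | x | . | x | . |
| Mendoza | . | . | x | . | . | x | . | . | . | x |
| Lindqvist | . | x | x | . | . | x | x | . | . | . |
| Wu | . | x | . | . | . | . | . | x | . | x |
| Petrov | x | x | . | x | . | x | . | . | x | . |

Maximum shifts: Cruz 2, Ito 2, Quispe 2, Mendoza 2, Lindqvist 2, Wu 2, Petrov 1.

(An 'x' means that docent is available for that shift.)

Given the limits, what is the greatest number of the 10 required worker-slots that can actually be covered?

Total capacity across all docents is 2+2+2+2+2+2+1 = 13, and 10 slots are needed, so at most 10 can be filled.
An assignment achieving 10: Oct 6→Cruz, Oct 7→Lindqvist, Oct 8→Ito, Oct 9→Cruz, Oct 10→Ito, Oct 11→Mendoza, Oct 12→Quispe, Oct 13→Wu, Oct 14→Quispe, Oct 15→Mendoza.
Loads: Cruz 2/2, Ito 2/2, Quispe 2/2, Mendoza 2/2, Lindqvist 1/2, Wu 1/2, Petrov 0/1.

10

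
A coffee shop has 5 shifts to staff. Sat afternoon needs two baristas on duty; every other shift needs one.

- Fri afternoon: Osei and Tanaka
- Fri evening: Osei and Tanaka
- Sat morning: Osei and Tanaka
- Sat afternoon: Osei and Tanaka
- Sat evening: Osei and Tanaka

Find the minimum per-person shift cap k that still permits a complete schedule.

3

With 2 baristas and 6 worker-slots to fill, someone must work at least ⌈6/2⌉ = 3 shifts, so k ≥ 3.
k = 3 works: Fri afternoon→Osei, Fri evening→Osei, Sat morning→Tanaka, Sat afternoon→Osei+Tanaka, Sat evening→Tanaka.
Loads: Osei 3, Tanaka 3 — all ≤ 3.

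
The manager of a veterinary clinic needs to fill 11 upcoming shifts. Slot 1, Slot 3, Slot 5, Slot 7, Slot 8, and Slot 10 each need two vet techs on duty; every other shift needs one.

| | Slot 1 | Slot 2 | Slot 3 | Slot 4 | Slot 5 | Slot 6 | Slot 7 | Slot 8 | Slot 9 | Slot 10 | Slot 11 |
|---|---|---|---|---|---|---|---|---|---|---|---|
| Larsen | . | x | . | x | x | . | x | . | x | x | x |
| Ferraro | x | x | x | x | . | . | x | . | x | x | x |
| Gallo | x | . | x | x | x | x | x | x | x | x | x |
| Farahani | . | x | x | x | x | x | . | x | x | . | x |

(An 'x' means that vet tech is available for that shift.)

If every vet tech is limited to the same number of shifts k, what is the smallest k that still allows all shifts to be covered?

5

With 4 vet techs and 17 worker-slots to fill, someone must work at least ⌈17/4⌉ = 5 shifts, so k ≥ 5.
k = 5 works: Slot 1→Ferraro+Gallo, Slot 2→Larsen, Slot 3→Ferraro+Gallo, Slot 4→Larsen, Slot 5→Larsen+Gallo, Slot 6→Gallo, Slot 7→Larsen+Ferraro, Slot 8→Gallo+Farahani, Slot 9→Ferraro, Slot 10→Larsen+Ferraro, Slot 11→Farahani.
Loads: Larsen 5, Ferraro 5, Gallo 5, Farahani 2 — all ≤ 5.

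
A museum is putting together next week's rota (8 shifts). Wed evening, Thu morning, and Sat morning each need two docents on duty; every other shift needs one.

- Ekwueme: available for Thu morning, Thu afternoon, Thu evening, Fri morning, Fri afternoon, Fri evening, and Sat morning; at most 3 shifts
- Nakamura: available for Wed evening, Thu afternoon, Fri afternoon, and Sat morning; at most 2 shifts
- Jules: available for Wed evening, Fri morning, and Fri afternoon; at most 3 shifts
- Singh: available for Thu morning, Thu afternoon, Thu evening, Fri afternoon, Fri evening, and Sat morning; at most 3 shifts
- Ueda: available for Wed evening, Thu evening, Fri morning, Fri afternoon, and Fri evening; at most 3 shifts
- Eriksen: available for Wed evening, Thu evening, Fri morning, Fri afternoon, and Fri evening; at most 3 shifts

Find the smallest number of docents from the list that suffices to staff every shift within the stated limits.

4

11 slots to fill and no one can take more than 3, so at least ⌈11/3⌉ = 4 docents are needed.
Ekwueme, Nakamura, Jules, and Singh alone can cover everything: Wed evening→Nakamura+Jules, Thu morning→Ekwueme+Singh, Thu afternoon→Singh, Thu evening→Ekwueme, Fri morning→Jules, Fri afternoon→Jules, Fri evening→Ekwueme, Sat morning→Nakamura+Singh.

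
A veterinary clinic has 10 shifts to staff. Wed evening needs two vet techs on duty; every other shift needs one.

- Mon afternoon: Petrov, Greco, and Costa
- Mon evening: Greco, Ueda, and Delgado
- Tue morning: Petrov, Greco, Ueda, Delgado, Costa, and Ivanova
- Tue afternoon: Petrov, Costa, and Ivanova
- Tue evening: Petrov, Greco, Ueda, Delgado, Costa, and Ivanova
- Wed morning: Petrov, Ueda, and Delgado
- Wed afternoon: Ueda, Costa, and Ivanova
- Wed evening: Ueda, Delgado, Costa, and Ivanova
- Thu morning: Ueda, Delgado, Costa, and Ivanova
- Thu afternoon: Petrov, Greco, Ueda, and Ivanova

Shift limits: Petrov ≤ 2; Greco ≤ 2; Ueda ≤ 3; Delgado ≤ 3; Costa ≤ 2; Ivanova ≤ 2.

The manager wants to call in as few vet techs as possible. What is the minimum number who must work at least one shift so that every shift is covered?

5

11 slots to fill and no one can take more than 3, so at least ⌈11/3⌉ = 4 vet techs are needed.
Any 4 vet techs together have capacity at most 3+3+2+2 = 10 < 11 slots, so 4 can never suffice.
Petrov, Greco, Ueda, Delgado, and Costa alone can cover everything: Mon afternoon→Petrov, Mon evening→Greco, Tue morning→Delgado, Tue afternoon→Petrov, Tue evening→Costa, Wed morning→Ueda, Wed afternoon→Ueda, Wed evening→Ueda+Delgado, Thu morning→Delgado, Thu afternoon→Greco.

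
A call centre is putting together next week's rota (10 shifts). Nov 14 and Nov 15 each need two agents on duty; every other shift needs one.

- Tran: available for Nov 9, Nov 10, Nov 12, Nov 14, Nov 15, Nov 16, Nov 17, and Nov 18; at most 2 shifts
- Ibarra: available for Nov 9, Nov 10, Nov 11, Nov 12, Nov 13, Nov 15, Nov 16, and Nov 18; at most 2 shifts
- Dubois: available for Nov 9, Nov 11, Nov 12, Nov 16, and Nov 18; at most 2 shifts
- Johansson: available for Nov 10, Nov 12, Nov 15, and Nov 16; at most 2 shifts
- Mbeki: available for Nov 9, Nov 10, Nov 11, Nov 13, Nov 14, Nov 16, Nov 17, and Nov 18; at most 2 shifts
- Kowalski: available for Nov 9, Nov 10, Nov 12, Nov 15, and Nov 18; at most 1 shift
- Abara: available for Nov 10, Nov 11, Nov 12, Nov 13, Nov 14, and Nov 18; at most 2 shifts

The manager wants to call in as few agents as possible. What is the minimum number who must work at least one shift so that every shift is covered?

12 slots to fill and no one can take more than 2, so at least ⌈12/2⌉ = 6 agents are needed.
Tran, Ibarra, Dubois, Johansson, Mbeki, and Abara alone can cover everything: Nov 9→Dubois, Nov 10→Johansson, Nov 11→Dubois, Nov 12→Abara, Nov 13→Ibarra, Nov 14→Tran+Mbeki, Nov 15→Ibarra+Johansson, Nov 16→Mbeki, Nov 17→Tran, Nov 18→Abara.

6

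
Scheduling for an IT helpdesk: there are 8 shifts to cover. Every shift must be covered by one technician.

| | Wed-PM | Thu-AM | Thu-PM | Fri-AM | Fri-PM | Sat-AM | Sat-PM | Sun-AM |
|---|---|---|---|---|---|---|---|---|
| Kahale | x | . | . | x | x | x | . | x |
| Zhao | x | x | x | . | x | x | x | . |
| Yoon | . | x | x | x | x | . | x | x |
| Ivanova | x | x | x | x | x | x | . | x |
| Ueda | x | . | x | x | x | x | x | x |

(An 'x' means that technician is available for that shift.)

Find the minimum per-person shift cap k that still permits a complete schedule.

2

With 5 technicians and 8 worker-slots to fill, someone must work at least ⌈8/5⌉ = 2 shifts, so k ≥ 2.
k = 2 works: Wed-PM→Kahale, Thu-AM→Zhao, Thu-PM→Yoon, Fri-AM→Kahale, Fri-PM→Ivanova, Sat-AM→Ivanova, Sat-PM→Zhao, Sun-AM→Yoon.
Loads: Kahale 2, Zhao 2, Yoon 2, Ivanova 2, Ueda 0 — all ≤ 2.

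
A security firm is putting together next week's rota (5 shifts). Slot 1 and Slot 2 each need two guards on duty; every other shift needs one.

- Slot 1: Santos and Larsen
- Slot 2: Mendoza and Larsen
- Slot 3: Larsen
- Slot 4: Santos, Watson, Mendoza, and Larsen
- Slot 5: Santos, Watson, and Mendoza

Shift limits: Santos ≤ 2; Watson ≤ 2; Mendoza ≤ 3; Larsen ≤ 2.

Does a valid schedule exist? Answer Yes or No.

No

Total capacity is 9 and 7 slots are needed, so capacity alone doesn't rule it out.
Shifts {Slot 1, Slot 2, Slot 3} need 5 worker-slots in total, but the guards available for any of those shifts (Santos, Mendoza, and Larsen) can supply at most 4 among them. So no valid schedule exists.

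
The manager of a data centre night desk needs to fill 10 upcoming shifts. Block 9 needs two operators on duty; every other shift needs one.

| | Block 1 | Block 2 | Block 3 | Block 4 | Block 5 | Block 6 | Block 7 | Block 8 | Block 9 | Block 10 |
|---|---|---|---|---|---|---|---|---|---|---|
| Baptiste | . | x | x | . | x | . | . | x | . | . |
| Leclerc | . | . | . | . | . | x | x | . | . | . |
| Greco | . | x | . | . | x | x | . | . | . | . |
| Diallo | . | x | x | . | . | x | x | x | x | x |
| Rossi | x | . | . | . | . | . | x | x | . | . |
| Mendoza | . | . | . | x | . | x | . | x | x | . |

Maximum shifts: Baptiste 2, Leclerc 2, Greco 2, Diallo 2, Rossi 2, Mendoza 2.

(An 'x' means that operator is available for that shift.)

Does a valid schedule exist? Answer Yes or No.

Yes

Block 1 can only be covered by Rossi, so that assignment is forced.
Block 4 can only be covered by Mendoza, so that assignment is forced.
Block 9 can only be covered by Diallo and Mendoza, so that assignment is forced.
One valid schedule: Block 1→Rossi, Block 2→Greco, Block 3→Baptiste, Block 4→Mendoza, Block 5→Baptiste, Block 6→Leclerc, Block 7→Leclerc, Block 8→Rossi, Block 9→Diallo+Mendoza, Block 10→Diallo.
Loads: Baptiste 2/2, Leclerc 2/2, Greco 1/2, Diallo 2/2, Rossi 2/2, Mendoza 2/2 — all within limits.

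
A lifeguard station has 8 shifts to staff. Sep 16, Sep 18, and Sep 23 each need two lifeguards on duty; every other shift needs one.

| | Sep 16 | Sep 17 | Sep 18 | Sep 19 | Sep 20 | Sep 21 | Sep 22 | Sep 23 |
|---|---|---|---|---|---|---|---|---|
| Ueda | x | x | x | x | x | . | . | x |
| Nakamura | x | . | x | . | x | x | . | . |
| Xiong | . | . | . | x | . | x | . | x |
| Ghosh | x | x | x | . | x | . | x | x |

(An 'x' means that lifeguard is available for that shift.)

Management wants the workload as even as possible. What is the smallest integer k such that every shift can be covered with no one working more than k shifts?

With 4 lifeguards and 11 worker-slots to fill, someone must work at least ⌈11/4⌉ = 3 shifts, so k ≥ 3.
k = 3 works: Sep 16→Ueda+Nakamura, Sep 17→Ueda, Sep 18→Nakamura+Ghosh, Sep 19→Ueda, Sep 20→Nakamura, Sep 21→Xiong, Sep 22→Ghosh, Sep 23→Xiong+Ghosh.
Loads: Ueda 3, Nakamura 3, Xiong 2, Ghosh 3 — all ≤ 3.

3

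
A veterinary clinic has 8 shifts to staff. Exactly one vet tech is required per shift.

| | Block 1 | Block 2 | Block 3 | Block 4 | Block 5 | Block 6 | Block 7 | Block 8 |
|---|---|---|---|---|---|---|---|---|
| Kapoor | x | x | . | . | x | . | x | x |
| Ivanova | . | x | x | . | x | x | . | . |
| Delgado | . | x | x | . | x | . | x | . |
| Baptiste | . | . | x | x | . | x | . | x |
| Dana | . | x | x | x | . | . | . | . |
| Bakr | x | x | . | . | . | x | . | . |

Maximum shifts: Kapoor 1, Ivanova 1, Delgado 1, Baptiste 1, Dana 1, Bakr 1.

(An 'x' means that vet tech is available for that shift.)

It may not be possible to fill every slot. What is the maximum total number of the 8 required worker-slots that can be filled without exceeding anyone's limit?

Total capacity across all vet techs is 1+1+1+1+1+1 = 6, and 8 slots are needed, so at most 6 can be filled.
An assignment achieving 6: Block 1→Kapoor, Block 3→Dana, Block 4→Baptiste, Block 5→Ivanova, Block 6→Bakr, Block 7→Delgado.
Loads: Kapoor 1/1, Ivanova 1/1, Delgado 1/1, Baptiste 1/1, Dana 1/1, Bakr 1/1.

6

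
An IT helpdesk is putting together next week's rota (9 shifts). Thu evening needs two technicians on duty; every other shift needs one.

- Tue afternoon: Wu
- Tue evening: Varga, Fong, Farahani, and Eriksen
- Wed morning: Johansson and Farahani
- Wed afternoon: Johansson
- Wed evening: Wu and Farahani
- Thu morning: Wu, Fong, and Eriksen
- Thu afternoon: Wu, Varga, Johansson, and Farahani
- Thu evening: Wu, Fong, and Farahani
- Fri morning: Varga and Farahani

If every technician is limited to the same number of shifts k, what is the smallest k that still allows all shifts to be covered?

2

With 6 technicians and 10 worker-slots to fill, someone must work at least ⌈10/6⌉ = 2 shifts, so k ≥ 2.
k = 2 works: Tue afternoon→Wu, Tue evening→Varga, Wed morning→Johansson, Wed afternoon→Johansson, Wed evening→Wu, Thu morning→Fong, Thu afternoon→Farahani, Thu evening→Fong+Farahani, Fri morning→Varga.
Loads: Wu 2, Varga 2, Johansson 2, Fong 2, Farahani 2, Eriksen 0 — all ≤ 2.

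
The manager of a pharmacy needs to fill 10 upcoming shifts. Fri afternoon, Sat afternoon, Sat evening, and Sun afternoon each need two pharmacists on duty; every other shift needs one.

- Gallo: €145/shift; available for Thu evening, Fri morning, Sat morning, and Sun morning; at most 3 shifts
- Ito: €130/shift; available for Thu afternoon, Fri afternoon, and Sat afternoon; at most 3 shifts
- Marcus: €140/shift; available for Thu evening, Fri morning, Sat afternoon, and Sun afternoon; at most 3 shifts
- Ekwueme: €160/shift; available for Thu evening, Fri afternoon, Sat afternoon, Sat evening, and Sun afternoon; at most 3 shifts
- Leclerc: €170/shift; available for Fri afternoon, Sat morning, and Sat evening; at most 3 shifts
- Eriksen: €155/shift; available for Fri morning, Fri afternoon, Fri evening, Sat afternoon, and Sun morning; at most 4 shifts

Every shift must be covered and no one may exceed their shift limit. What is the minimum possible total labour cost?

€2045

Thu afternoon can only be covered by Ito, so that assignment is forced.
Fri evening can only be covered by Eriksen, so that assignment is forced.
Sat evening can only be covered by Ekwueme and Leclerc, so that assignment is forced.
Picking the cheapest available pharmacist for each shift independently would cost €2040, but that ignores the shift limits.
An optimal schedule: Thu afternoon→Ito, Thu evening→Marcus, Fri morning→Gallo, Fri afternoon→Ito+Eriksen, Fri evening→Eriksen, Sat morning→Gallo, Sat afternoon→Ito+Marcus, Sat evening→Ekwueme+Leclerc, Sun morning→Gallo, Sun afternoon→Marcus+Ekwueme.
Total: 130 + 140 + 145 + 130 + 155 + 155 + 145 + 130 + 140 + 160 + 170 + 145 + 140 + 160 = €2045.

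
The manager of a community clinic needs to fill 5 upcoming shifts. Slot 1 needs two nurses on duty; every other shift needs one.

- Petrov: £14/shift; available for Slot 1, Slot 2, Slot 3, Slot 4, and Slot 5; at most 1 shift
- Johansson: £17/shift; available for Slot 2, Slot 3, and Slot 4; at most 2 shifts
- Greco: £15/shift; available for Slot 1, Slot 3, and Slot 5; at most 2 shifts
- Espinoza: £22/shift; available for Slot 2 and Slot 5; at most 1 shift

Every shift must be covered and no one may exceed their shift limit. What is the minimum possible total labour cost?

£100

Slot 1 can only be covered by Petrov and Greco, so that assignment is forced.
Picking the cheapest available nurse for each shift independently would cost £85, but that ignores the shift limits.
An optimal schedule: Slot 1→Petrov+Greco, Slot 2→Johansson, Slot 3→Greco, Slot 4→Johansson, Slot 5→Espinoza.
Total: 14 + 15 + 17 + 15 + 17 + 22 = £100.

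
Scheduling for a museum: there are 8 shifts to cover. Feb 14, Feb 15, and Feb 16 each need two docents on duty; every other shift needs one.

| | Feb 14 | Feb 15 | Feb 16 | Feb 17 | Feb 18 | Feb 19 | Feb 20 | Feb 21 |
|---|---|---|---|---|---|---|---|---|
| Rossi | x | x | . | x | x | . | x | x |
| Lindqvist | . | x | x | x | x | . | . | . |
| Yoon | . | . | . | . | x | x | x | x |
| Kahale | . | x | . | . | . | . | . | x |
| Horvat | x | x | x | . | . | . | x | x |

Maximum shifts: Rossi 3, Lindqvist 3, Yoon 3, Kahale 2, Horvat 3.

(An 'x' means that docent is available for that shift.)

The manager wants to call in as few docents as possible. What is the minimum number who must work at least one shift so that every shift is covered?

4

11 slots to fill and no one can take more than 3, so at least ⌈11/3⌉ = 4 docents are needed.
Rossi, Lindqvist, Yoon, and Horvat alone can cover everything: Feb 14→Rossi+Horvat, Feb 15→Rossi+Lindqvist, Feb 16→Lindqvist+Horvat, Feb 17→Rossi, Feb 18→Lindqvist, Feb 19→Yoon, Feb 20→Yoon, Feb 21→Yoon.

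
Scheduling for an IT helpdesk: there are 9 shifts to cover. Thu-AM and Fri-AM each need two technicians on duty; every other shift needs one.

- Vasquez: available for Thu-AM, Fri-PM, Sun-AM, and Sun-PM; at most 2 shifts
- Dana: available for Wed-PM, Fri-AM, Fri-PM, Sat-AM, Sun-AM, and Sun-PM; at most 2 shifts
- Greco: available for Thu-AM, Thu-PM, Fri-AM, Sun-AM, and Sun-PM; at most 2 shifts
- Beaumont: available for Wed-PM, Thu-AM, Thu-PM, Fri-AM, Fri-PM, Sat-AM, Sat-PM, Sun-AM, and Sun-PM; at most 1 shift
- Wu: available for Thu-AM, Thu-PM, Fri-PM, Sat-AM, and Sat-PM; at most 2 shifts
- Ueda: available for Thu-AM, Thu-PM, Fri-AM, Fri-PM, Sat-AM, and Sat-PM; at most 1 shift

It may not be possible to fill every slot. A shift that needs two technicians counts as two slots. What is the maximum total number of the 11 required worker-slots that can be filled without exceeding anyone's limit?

10

Total capacity across all technicians is 2+2+2+1+2+1 = 10, and 11 slots are needed, so at most 10 can be filled.
An assignment achieving 10: Wed-PM→Dana, Thu-AM→Wu+Ueda, Thu-PM→Greco, Fri-AM→Dana+Greco, Sat-AM→Wu, Sat-PM→Beaumont, Sun-AM→Vasquez, Sun-PM→Vasquez.
Loads: Vasquez 2/2, Dana 2/2, Greco 2/2, Beaumont 1/1, Wu 2/2, Ueda 1/1.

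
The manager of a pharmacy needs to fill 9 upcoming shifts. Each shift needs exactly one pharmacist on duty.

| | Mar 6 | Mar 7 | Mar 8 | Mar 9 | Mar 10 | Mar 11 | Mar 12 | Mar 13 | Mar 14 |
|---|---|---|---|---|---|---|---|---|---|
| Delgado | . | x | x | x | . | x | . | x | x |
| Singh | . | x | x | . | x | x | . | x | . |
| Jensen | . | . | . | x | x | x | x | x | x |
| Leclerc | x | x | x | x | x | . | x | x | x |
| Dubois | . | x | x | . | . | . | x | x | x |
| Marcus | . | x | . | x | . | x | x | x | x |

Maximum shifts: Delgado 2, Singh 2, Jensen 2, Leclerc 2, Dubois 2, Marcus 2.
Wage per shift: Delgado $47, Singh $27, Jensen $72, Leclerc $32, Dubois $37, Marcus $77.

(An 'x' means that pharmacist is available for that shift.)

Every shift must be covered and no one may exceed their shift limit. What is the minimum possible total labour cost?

$358

Mar 6 can only be covered by Leclerc, so that assignment is forced.
Picking the cheapest available pharmacist for each shift independently would cost $263, but that ignores the shift limits.
An optimal schedule: Mar 6→Leclerc, Mar 7→Dubois, Mar 8→Singh, Mar 9→Leclerc, Mar 10→Singh, Mar 11→Delgado, Mar 12→Dubois, Mar 13→Jensen, Mar 14→Delgado.
Total: 32 + 37 + 27 + 32 + 27 + 47 + 37 + 72 + 47 = $358.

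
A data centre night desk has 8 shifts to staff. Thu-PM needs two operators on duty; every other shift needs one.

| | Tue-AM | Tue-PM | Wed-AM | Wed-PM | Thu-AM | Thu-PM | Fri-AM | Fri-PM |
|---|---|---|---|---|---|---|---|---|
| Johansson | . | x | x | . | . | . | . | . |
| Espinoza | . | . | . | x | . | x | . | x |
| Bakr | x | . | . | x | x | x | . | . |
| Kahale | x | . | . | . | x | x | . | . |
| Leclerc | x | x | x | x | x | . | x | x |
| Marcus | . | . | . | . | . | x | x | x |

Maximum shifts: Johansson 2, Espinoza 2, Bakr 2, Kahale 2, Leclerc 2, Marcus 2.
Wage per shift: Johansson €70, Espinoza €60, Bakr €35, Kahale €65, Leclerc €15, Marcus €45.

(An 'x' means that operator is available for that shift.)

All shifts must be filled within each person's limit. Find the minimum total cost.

Picking the cheapest available operator for each shift independently would cost €185, but that ignores the shift limits.
An optimal schedule: Tue-AM→Bakr, Tue-PM→Leclerc, Wed-AM→Leclerc, Wed-PM→Bakr, Thu-AM→Kahale, Thu-PM→Marcus+Espinoza, Fri-AM→Marcus, Fri-PM→Espinoza.
Total: 35 + 15 + 15 + 35 + 65 + 45 + 60 + 45 + 60 = €375.

€375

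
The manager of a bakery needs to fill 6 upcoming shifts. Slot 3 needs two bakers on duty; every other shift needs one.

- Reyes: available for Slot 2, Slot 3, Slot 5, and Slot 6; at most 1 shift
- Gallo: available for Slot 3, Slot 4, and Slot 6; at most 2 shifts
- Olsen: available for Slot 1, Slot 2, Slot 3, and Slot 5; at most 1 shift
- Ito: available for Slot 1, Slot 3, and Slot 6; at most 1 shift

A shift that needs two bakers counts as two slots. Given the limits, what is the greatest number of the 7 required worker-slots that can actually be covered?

5

Total capacity across all bakers is 1+2+1+1 = 5, and 7 slots are needed, so at most 5 can be filled.
An assignment achieving 5: Slot 1→Olsen, Slot 2→Reyes, Slot 3→Ito, Slot 4→Gallo, Slot 6→Gallo.
Loads: Reyes 1/1, Gallo 2/2, Olsen 1/1, Ito 1/1.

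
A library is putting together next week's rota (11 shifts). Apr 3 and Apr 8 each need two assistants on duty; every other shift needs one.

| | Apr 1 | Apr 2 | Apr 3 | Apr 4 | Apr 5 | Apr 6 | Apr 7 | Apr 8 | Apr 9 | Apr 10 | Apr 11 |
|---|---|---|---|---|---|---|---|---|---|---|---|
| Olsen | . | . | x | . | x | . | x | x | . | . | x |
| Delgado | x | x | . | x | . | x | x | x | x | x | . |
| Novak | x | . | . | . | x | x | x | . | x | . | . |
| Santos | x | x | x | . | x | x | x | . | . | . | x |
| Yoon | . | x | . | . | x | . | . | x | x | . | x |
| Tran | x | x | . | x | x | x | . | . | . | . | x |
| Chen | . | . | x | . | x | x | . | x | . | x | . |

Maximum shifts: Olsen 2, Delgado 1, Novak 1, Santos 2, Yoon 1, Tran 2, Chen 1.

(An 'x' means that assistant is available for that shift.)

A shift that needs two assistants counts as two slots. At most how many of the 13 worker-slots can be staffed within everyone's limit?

10

Total capacity across all assistants is 2+1+1+2+1+2+1 = 10, and 13 slots are needed, so at most 10 can be filled.
An assignment achieving 10: Apr 1→Santos, Apr 2→Yoon, Apr 3→Olsen+Santos, Apr 4→Delgado, Apr 6→Tran, Apr 7→Olsen, Apr 9→Novak, Apr 10→Chen, Apr 11→Tran.
Loads: Olsen 2/2, Delgado 1/1, Novak 1/1, Santos 2/2, Yoon 1/1, Tran 2/2, Chen 1/1.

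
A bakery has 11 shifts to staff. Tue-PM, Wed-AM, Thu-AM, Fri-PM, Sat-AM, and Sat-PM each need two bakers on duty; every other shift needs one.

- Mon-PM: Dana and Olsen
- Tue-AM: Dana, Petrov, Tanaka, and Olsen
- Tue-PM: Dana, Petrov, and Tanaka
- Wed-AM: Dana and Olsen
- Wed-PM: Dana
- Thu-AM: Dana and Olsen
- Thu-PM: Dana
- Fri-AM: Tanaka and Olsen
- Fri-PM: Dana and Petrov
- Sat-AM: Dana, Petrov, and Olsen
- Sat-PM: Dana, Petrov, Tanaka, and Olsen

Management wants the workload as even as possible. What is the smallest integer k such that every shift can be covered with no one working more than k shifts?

With 4 bakers and 17 worker-slots to fill, someone must work at least ⌈17/4⌉ = 5 shifts, so k ≥ 5.
k = 5 works: Mon-PM→Olsen, Tue-AM→Petrov, Tue-PM→Petrov+Tanaka, Wed-AM→Dana+Olsen, Wed-PM→Dana, Thu-AM→Dana+Olsen, Thu-PM→Dana, Fri-AM→Tanaka, Fri-PM→Dana+Petrov, Sat-AM→Petrov+Olsen, Sat-PM→Petrov+Tanaka.
Loads: Dana 5, Petrov 5, Tanaka 3, Olsen 4 — all ≤ 5.

5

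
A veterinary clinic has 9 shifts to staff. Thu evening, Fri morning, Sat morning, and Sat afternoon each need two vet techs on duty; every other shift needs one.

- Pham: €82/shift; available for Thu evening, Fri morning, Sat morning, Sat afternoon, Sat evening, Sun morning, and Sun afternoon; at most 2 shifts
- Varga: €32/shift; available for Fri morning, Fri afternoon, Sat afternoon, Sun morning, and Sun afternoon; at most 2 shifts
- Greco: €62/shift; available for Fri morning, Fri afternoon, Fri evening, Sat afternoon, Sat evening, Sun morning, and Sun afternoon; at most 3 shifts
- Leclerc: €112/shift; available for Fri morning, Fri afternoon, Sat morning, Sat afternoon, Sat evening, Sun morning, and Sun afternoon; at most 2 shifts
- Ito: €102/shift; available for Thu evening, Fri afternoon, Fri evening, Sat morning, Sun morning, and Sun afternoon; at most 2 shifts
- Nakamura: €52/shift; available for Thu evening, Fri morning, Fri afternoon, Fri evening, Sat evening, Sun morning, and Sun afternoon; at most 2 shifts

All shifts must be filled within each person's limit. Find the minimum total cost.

Picking the cheapest available vet tech for each shift independently would cost €696, but that ignores the shift limits.
An optimal schedule: Thu evening→Pham+Ito, Fri morning→Leclerc+Nakamura, Fri afternoon→Varga, Fri evening→Greco, Sat morning→Pham+Leclerc, Sat afternoon→Varga+Greco, Sat evening→Greco, Sun morning→Ito, Sun afternoon→Nakamura.
Total: 82 + 102 + 112 + 52 + 32 + 62 + 82 + 112 + 32 + 62 + 62 + 102 + 52 = €946.

€946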